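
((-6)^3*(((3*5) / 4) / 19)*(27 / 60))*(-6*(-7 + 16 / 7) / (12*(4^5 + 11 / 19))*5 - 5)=95.70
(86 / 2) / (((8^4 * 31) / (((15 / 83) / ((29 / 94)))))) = 0.00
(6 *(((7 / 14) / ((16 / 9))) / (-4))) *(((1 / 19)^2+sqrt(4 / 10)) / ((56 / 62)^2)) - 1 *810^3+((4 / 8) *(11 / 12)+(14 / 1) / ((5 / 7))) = -144394129831119061 / 271703040 - 25947 *sqrt(10) / 250880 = -531440980.27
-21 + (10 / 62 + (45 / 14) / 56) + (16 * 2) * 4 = 2605843 / 24304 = 107.22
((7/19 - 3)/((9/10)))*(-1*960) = 2807.02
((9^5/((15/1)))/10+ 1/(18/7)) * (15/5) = 88661/75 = 1182.15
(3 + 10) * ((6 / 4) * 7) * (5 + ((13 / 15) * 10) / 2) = 1274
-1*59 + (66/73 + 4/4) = -57.10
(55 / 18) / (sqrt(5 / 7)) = 11 * sqrt(35) / 18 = 3.62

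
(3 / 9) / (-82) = -1 / 246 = -0.00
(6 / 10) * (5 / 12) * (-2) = -0.50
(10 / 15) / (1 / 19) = 38 / 3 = 12.67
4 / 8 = 1 / 2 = 0.50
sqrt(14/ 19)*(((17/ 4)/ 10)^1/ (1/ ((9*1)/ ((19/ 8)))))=153*sqrt(266)/ 1805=1.38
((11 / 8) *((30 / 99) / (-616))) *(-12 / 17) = 0.00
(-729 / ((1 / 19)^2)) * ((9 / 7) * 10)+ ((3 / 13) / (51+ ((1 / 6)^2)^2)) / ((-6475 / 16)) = -18825393937636458 / 5563714975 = -3383601.43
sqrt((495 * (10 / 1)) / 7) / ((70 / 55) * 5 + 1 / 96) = 15840 * sqrt(154) / 47117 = 4.17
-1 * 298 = -298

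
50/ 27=1.85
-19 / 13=-1.46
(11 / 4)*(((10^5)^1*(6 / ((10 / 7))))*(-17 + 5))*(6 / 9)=-9240000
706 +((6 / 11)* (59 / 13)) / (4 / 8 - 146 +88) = 11609462 / 16445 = 705.96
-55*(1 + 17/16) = -1815/16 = -113.44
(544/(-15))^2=295936/225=1315.27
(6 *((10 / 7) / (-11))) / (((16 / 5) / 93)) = -6975 / 308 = -22.65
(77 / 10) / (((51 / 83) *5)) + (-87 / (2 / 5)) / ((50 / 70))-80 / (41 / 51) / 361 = -5704208642 / 18871275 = -302.27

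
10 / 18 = 5 / 9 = 0.56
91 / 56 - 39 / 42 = 39 / 56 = 0.70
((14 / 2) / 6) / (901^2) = 0.00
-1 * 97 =-97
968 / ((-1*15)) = -968 / 15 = -64.53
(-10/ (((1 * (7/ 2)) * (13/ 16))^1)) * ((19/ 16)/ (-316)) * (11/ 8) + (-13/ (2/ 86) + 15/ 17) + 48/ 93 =-16899695557/ 30308824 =-557.58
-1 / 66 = -0.02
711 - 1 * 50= 661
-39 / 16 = -2.44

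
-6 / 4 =-3 / 2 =-1.50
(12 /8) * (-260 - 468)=-1092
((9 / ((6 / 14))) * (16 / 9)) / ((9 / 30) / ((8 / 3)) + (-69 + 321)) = 8960 / 60507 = 0.15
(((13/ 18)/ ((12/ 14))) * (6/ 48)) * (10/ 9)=455/ 3888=0.12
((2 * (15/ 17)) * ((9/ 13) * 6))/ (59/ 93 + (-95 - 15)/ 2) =-37665/ 279344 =-0.13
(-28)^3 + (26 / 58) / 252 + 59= -159994031 / 7308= -21893.00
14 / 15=0.93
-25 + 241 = 216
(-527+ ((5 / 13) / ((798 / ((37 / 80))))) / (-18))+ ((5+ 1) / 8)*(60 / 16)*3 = -1549315441 / 2987712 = -518.56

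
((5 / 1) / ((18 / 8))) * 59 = 1180 / 9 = 131.11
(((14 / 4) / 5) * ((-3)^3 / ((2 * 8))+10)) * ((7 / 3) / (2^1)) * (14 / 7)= 6517 / 480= 13.58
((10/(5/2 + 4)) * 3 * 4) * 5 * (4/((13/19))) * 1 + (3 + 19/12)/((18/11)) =19801445/36504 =542.45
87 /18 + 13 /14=121 /21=5.76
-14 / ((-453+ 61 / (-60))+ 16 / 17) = 14280 / 462137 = 0.03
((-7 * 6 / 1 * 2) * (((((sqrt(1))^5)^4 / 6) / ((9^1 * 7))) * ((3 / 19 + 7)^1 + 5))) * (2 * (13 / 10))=-2002 / 285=-7.02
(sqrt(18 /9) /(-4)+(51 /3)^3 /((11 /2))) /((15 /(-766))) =-7526716 /165+383 * sqrt(2) /30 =-45598.41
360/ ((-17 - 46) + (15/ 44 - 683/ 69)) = -218592/ 44057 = -4.96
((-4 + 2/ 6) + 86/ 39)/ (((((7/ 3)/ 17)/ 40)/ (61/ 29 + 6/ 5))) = -3713208/ 2639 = -1407.05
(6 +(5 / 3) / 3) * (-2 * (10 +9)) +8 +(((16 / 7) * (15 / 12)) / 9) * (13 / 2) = -5020 / 21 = -239.05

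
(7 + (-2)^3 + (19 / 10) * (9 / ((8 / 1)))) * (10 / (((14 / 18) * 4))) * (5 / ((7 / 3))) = 1755 / 224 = 7.83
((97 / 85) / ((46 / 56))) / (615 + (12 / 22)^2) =328636 / 145551705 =0.00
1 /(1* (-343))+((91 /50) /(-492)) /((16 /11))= -736943 /135004800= -0.01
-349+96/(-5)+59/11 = -362.84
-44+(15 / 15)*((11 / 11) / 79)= -3475 / 79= -43.99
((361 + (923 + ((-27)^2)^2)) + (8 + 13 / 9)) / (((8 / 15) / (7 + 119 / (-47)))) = 419528375 / 94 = 4463067.82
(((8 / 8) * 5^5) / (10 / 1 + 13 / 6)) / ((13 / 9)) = 168750 / 949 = 177.82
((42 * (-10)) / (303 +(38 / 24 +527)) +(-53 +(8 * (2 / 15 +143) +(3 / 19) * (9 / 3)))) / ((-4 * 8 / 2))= -1552882373 / 22752120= -68.25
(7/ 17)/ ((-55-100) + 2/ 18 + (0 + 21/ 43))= -2709/ 1015801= -0.00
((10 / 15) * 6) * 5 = 20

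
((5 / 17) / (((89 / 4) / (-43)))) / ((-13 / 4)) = 3440 / 19669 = 0.17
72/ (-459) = -8/ 51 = -0.16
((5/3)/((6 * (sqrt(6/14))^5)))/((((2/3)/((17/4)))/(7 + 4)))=45815 * sqrt(21)/1296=162.00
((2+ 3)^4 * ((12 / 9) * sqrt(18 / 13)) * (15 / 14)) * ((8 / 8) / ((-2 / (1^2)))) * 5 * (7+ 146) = -7171875 * sqrt(26) / 91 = -401862.97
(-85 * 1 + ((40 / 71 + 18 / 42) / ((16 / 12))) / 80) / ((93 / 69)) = -310889183 / 4930240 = -63.06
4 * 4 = 16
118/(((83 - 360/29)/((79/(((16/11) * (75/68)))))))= 25276603/307050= 82.32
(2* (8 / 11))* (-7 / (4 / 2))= -56 / 11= -5.09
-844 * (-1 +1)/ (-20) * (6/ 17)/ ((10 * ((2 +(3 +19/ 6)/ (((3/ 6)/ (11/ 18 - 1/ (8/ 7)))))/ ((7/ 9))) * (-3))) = 0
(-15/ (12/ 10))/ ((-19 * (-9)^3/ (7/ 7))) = -25/ 27702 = -0.00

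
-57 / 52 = -1.10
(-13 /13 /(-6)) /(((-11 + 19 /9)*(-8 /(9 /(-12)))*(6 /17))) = -51 /10240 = -0.00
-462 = -462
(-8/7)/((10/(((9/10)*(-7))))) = 18/25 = 0.72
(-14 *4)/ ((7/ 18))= -144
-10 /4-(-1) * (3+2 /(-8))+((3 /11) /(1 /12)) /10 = 127 /220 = 0.58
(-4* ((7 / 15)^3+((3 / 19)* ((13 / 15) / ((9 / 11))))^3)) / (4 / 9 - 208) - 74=-2399895939844 / 32431924125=-74.00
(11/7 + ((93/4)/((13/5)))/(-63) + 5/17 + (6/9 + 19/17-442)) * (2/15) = -129209/2210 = -58.47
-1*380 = -380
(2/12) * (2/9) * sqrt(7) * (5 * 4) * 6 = 40 * sqrt(7)/9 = 11.76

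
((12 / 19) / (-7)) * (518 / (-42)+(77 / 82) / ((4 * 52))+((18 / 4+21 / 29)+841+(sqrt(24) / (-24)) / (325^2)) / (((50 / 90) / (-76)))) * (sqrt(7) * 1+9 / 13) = (9+13 * sqrt(7)) * (6979230959033125 - 6506208 * sqrt(6)) / 8685674725000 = 34869.15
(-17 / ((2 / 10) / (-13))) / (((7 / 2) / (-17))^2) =1277380 / 49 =26068.98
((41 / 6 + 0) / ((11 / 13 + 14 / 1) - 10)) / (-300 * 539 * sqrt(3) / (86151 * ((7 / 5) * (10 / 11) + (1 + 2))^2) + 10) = 315019971999733 * sqrt(3) / 217232895084262686 + 2144849268631445597 / 15206302655898388020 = 0.14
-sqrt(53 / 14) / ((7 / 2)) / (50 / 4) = -2 * sqrt(742) / 1225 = -0.04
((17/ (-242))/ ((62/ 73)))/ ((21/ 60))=-6205/ 26257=-0.24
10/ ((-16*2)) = -5/ 16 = -0.31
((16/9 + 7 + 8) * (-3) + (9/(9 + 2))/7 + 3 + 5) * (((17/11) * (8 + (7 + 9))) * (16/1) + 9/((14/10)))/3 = -150151544/17787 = -8441.65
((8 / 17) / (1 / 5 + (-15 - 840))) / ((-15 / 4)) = 16 / 108987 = 0.00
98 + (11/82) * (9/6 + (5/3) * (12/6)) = 48535/492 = 98.65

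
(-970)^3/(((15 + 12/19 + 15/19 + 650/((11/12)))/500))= -5960895531250/9477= -628985494.49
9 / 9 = 1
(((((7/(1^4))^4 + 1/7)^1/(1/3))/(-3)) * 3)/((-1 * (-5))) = -50424/35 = -1440.69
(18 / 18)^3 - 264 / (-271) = 535 / 271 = 1.97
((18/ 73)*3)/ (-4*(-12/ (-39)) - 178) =-351/ 85045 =-0.00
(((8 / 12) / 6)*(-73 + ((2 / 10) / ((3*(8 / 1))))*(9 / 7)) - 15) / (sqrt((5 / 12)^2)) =-58237 / 1050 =-55.46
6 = 6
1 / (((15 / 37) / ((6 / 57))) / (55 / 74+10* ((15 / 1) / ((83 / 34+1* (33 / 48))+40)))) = 732881 / 668667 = 1.10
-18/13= -1.38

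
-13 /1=-13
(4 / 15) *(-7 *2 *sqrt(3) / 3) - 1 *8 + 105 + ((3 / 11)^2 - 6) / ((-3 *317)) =3720868 / 38357 - 56 *sqrt(3) / 45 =94.85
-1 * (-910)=910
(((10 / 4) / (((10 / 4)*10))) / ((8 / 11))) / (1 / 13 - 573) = -143 / 595840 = -0.00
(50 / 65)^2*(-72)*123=-885600 / 169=-5240.24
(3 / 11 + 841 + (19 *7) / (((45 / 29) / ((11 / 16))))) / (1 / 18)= 7129577 / 440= 16203.58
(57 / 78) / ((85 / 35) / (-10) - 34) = -665 / 31161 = -0.02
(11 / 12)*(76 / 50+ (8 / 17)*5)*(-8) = -36212 / 1275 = -28.40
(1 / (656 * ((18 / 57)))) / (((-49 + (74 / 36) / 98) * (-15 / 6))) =2793 / 70847180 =0.00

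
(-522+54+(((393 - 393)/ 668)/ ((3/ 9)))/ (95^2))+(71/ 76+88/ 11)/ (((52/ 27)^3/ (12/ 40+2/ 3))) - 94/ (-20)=-49380009013/ 106862080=-462.09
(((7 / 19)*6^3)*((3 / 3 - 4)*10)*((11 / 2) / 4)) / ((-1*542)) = 31185 / 5149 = 6.06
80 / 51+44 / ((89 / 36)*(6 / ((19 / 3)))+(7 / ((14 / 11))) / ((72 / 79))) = 7973104 / 1168869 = 6.82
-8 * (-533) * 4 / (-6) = -8528 / 3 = -2842.67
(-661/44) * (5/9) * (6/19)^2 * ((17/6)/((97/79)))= -4438615/2311122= -1.92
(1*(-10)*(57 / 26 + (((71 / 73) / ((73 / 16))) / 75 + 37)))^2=165891954873286321 / 1079843114025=153625.98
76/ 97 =0.78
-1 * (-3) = 3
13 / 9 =1.44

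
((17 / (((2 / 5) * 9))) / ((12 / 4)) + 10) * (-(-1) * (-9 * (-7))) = 4375 / 6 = 729.17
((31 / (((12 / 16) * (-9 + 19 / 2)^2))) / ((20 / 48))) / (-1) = -1984 / 5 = -396.80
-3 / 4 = -0.75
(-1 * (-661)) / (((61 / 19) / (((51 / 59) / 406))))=640509 / 1461194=0.44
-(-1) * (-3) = -3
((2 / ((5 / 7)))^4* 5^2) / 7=5488 / 25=219.52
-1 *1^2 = -1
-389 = -389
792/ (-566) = -396/ 283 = -1.40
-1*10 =-10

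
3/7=0.43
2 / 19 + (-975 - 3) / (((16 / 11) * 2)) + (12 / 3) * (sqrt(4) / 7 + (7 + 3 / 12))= -305.94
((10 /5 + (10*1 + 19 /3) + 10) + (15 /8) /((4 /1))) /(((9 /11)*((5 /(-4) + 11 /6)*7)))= 4345 /504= 8.62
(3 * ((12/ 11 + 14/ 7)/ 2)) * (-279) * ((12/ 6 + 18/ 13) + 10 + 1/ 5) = -17572.32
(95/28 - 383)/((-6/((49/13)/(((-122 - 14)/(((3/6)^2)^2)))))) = -24801/226304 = -0.11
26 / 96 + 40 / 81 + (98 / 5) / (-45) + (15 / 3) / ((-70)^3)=3657247 / 11113200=0.33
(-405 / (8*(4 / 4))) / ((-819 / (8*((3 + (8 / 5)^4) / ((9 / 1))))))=853 / 1625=0.52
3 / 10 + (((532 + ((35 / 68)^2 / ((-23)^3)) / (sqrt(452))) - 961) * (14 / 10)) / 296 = -2559 / 1480 - 1715 * sqrt(113) / 3763582874368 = -1.73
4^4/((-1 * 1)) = -256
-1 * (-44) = 44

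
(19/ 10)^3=6859/ 1000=6.86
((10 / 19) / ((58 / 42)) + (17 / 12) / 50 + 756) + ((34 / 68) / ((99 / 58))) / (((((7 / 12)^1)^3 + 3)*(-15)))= 15203320267979 / 20099488200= 756.40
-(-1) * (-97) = -97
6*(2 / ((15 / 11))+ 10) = 344 / 5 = 68.80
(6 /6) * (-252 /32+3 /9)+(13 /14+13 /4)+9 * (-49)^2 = 3629747 /168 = 21605.64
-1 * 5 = -5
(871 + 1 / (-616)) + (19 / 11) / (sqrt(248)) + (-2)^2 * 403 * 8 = 19 * sqrt(62) / 1364 + 8480471 / 616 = 13767.11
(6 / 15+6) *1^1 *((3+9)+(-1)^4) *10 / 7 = 832 / 7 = 118.86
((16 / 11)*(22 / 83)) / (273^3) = 32 / 1688752611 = 0.00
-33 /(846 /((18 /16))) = -33 /752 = -0.04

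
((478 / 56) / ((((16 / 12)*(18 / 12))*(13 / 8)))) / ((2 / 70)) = 1195 / 13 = 91.92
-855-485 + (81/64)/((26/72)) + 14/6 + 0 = -832517/624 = -1334.16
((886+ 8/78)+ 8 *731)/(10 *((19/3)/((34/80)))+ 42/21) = 2232355/50063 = 44.59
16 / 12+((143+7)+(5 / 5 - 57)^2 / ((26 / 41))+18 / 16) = 5097.69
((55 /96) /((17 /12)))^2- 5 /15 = -9421 /55488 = -0.17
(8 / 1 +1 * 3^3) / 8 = 35 / 8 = 4.38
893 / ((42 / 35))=4465 / 6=744.17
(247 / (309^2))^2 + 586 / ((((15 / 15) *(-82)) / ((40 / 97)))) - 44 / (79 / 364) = -589129837511327185 / 2864287449063063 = -205.68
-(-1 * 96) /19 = 96 /19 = 5.05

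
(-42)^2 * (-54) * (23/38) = -1095444/19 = -57654.95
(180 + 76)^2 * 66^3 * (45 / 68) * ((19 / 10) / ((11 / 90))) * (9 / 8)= 3706979696640 / 17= 218057629214.12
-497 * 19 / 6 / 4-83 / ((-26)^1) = -121763 / 312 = -390.27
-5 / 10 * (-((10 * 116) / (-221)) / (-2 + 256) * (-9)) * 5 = 13050 / 28067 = 0.46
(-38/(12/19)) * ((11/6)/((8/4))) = -3971/72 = -55.15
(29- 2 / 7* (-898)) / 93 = 1999 / 651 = 3.07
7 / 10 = 0.70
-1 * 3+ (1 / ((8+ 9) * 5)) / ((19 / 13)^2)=-91886 / 30685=-2.99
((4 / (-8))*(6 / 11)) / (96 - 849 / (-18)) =-18 / 9449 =-0.00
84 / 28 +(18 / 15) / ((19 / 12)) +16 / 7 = 4019 / 665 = 6.04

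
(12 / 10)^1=6 / 5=1.20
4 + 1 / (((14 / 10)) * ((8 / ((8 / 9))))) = 257 / 63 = 4.08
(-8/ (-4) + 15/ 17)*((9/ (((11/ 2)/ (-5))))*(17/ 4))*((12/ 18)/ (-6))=245/ 22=11.14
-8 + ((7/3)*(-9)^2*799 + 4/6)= 453011/3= 151003.67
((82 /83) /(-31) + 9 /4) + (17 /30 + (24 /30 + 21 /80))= 2375783 /617520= 3.85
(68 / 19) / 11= 68 / 209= 0.33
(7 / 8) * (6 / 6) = 7 / 8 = 0.88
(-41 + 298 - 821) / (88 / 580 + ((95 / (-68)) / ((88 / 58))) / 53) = -12968345280 / 3089197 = -4197.97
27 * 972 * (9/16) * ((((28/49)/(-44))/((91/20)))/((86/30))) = -4428675/301301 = -14.70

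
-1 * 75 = -75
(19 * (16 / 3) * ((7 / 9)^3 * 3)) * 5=521360 / 729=715.17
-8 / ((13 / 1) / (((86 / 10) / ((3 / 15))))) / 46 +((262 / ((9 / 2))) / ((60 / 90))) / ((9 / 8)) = 77.05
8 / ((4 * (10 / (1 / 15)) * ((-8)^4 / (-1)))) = -1 / 307200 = -0.00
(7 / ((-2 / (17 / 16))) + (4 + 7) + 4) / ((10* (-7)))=-361 / 2240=-0.16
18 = 18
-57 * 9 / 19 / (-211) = 27 / 211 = 0.13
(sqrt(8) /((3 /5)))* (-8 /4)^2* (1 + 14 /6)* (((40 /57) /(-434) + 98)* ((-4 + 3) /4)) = -121214200* sqrt(2) /111321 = -1539.90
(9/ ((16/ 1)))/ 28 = 9/ 448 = 0.02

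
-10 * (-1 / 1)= 10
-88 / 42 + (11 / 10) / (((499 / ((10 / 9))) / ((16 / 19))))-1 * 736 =-440865268 / 597303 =-738.09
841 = 841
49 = 49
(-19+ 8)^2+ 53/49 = 5982/49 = 122.08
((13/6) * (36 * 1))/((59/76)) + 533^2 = 16767179/59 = 284189.47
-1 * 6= -6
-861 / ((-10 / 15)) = 2583 / 2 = 1291.50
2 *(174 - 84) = 180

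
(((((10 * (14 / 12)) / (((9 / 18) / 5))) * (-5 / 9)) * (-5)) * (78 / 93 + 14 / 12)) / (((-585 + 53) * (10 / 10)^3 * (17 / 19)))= -233125 / 170748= -1.37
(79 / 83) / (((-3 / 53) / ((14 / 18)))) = -29309 / 2241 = -13.08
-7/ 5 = -1.40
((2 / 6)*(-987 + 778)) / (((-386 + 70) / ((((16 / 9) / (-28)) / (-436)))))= 209 / 6509916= 0.00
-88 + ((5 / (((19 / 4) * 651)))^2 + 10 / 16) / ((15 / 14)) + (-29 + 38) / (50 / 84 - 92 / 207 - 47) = -135635305836745 / 1548193245228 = -87.61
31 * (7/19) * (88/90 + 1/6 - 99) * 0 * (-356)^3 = 0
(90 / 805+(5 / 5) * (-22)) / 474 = -1762 / 38157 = -0.05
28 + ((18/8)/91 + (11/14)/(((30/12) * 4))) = 12787/455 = 28.10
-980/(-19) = 51.58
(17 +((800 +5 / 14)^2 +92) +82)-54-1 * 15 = 125575937 / 196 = 640693.56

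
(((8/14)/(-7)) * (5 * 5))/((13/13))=-100/49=-2.04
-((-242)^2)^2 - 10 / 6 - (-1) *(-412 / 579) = -661940224987 / 193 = -3429742098.38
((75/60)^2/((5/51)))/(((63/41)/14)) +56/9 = 10903/72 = 151.43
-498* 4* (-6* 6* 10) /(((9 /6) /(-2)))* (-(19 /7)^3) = 6558301440 /343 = 19120412.36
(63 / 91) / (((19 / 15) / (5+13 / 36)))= 2895 / 988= 2.93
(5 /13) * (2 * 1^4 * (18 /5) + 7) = 71 /13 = 5.46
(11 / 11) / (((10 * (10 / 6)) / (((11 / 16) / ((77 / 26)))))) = 39 / 2800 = 0.01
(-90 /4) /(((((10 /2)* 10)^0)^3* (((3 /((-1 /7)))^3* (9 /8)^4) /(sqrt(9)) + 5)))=92160 /20233327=0.00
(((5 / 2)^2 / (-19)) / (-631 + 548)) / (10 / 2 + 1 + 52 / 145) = 3625 / 5815976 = 0.00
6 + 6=12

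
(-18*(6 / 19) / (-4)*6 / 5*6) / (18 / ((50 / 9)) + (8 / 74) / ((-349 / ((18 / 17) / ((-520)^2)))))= 160267891680 / 50751499013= 3.16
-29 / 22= -1.32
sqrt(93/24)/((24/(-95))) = -95 * sqrt(62)/96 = -7.79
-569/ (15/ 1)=-569/ 15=-37.93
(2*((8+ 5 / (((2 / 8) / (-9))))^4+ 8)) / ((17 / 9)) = 15753835152 / 17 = 926696185.41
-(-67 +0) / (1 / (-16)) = -1072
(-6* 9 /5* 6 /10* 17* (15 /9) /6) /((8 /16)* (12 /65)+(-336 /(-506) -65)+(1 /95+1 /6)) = 3374514 /7065137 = 0.48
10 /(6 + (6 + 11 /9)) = 90 /119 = 0.76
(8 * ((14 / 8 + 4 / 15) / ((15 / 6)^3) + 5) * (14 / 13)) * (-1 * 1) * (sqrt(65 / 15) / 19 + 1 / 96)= -1077104 * sqrt(39) / 1389375 - 67319 / 146250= -5.30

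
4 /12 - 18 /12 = -7 /6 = -1.17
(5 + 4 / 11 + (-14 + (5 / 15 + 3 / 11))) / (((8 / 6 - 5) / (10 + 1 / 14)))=37365 / 1694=22.06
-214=-214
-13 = -13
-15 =-15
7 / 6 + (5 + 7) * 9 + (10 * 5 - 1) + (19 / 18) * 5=1471 / 9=163.44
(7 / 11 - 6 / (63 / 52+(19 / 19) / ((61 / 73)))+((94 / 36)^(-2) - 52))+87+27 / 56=351068827567 / 10394723416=33.77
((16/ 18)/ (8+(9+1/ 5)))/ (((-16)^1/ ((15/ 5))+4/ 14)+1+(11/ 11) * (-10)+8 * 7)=140/ 113649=0.00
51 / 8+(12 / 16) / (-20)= 507 / 80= 6.34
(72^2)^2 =26873856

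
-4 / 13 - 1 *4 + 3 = -17 / 13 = -1.31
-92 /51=-1.80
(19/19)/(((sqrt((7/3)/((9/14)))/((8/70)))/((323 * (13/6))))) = 4199 * sqrt(6)/245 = 41.98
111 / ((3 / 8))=296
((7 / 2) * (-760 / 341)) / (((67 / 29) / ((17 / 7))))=-187340 / 22847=-8.20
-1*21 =-21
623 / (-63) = -9.89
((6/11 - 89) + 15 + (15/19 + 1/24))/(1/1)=-364279/5016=-72.62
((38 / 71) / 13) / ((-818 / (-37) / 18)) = 12654 / 377507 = 0.03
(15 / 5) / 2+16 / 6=25 / 6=4.17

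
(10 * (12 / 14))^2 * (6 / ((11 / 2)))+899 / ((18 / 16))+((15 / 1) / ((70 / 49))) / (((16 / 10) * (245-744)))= 34053550037 / 38730384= 879.25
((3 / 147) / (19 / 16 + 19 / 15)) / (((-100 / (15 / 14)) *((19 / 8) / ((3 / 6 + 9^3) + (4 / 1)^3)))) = -0.03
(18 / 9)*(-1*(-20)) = 40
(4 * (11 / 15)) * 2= 88 / 15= 5.87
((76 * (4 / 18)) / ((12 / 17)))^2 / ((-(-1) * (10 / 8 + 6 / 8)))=208658 / 729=286.22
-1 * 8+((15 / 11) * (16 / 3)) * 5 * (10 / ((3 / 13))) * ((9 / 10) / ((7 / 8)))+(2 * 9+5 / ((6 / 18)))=126725 / 77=1645.78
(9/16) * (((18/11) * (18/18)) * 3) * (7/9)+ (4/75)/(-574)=4068049/1894200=2.15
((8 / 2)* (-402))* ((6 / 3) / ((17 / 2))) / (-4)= 1608 / 17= 94.59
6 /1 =6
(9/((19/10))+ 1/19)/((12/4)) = 91/57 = 1.60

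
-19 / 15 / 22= -0.06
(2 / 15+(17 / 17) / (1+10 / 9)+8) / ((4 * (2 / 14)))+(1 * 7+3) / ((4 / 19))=71321 / 1140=62.56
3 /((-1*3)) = -1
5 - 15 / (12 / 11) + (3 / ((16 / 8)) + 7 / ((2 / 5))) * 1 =41 / 4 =10.25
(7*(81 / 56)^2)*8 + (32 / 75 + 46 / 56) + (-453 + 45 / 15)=-1392683 / 4200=-331.59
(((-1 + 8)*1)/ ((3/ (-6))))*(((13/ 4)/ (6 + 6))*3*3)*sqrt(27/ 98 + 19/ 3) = -13*sqrt(11658)/ 16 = -87.73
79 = 79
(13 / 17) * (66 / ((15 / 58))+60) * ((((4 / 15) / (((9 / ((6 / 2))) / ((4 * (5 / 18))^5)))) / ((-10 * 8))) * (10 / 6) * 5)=-102440000 / 27103491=-3.78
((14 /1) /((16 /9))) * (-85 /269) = -5355 /2152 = -2.49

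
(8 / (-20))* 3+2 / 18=-49 / 45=-1.09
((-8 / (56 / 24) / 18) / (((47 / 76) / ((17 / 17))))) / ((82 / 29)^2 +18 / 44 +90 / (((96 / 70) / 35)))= -1184128 / 8862694449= -0.00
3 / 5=0.60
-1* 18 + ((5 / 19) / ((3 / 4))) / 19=-19474 / 1083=-17.98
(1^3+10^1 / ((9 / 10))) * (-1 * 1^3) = -109 / 9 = -12.11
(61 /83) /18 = 61 /1494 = 0.04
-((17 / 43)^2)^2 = -83521 / 3418801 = -0.02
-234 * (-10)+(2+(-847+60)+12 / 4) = 1558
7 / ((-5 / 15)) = -21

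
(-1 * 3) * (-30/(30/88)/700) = 66/175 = 0.38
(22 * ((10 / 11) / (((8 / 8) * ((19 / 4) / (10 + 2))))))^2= 921600 / 361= 2552.91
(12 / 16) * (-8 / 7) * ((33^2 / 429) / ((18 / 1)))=-11 / 91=-0.12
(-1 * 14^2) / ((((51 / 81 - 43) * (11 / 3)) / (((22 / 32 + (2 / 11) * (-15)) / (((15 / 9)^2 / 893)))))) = -11451688227 / 13842400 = -827.29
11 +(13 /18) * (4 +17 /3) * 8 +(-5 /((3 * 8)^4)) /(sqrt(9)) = 66539515 /995328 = 66.85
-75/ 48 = -25/ 16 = -1.56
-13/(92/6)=-39/46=-0.85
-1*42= -42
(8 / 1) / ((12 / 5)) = 10 / 3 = 3.33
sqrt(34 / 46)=sqrt(391) / 23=0.86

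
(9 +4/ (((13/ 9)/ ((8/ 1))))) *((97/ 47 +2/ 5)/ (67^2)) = 46899/ 2742779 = 0.02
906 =906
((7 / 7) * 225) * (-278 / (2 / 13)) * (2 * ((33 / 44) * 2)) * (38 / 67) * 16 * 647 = -479810541600 / 67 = -7161351367.16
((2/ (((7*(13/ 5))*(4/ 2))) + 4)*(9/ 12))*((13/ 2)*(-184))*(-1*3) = 76383/ 7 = 10911.86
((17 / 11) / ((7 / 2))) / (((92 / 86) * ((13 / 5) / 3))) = 10965 / 23023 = 0.48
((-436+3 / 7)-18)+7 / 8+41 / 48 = -151819 / 336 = -451.84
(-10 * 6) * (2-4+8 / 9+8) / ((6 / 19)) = -11780 / 9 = -1308.89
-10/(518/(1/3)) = -5/777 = -0.01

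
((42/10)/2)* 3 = 63/10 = 6.30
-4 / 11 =-0.36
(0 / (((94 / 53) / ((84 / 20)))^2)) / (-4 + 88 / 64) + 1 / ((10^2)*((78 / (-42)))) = -7 / 1300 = -0.01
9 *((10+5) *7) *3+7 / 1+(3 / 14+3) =39833 / 14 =2845.21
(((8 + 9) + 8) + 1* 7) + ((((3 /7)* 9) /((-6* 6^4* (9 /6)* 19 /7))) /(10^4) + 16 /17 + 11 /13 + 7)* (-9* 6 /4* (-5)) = 625.14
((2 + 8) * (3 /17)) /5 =6 /17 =0.35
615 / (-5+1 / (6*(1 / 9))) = -1230 / 7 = -175.71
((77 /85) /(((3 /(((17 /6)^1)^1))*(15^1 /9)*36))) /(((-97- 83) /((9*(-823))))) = 63371 /108000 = 0.59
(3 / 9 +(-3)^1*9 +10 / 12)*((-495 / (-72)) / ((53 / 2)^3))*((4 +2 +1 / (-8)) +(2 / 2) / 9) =-3674275 / 64314864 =-0.06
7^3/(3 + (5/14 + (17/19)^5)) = 11890227398/136254651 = 87.26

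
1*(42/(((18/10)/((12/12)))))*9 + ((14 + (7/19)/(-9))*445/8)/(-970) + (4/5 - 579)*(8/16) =-79.90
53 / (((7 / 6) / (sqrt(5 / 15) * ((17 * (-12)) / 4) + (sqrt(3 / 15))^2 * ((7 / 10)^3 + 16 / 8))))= 372537 / 17500 -5406 * sqrt(3) / 7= -1316.35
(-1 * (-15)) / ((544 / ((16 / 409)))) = 15 / 13906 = 0.00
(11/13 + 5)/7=76/91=0.84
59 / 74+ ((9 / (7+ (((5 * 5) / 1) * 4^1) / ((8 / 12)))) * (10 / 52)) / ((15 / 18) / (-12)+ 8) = 68879129 / 86240414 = 0.80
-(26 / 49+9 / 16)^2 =-734449 / 614656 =-1.19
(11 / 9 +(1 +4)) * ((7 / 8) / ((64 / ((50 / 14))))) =175 / 576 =0.30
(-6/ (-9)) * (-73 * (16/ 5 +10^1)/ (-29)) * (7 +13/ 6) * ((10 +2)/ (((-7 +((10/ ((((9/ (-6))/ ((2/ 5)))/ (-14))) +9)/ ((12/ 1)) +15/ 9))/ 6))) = -15263424/ 1537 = -9930.66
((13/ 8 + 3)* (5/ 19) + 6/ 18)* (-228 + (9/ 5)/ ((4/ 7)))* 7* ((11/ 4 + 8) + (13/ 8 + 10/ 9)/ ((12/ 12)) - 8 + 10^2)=-11268778969/ 43776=-257419.11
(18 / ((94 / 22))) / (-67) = -198 / 3149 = -0.06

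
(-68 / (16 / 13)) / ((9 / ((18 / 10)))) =-221 / 20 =-11.05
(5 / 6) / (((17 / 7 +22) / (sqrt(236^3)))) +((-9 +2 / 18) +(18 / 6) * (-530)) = -14390 / 9 +8260 * sqrt(59) / 513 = -1475.21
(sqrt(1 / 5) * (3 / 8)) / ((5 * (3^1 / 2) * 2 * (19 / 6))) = 3 * sqrt(5) / 1900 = 0.00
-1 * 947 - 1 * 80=-1027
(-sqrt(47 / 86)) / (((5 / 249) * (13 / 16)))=-1992 * sqrt(4042) / 2795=-45.31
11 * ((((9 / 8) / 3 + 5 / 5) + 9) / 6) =913 / 48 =19.02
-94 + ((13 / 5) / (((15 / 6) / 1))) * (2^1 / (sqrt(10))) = -94 + 26 * sqrt(10) / 125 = -93.34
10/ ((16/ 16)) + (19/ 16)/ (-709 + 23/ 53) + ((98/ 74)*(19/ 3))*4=322718311/ 7410656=43.55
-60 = -60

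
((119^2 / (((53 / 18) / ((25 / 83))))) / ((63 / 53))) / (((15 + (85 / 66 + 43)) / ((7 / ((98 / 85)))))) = 124.80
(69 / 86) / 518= 69 / 44548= 0.00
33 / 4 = 8.25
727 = 727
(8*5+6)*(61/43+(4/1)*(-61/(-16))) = 65941/86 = 766.76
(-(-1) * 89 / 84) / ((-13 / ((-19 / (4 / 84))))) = 1691 / 52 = 32.52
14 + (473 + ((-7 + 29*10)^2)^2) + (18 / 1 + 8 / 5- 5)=32071242113 / 5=6414248422.60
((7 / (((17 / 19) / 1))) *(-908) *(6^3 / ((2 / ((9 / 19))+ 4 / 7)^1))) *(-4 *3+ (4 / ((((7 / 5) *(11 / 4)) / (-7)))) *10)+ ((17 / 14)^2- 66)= 27120526.71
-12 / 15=-4 / 5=-0.80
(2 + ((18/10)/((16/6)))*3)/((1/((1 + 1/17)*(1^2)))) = 1449/340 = 4.26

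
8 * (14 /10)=56 /5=11.20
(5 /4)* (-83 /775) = -83 /620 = -0.13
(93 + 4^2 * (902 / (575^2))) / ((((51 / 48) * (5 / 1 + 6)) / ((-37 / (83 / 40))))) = -145691469952 / 1026326125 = -141.95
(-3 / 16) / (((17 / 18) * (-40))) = 27 / 5440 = 0.00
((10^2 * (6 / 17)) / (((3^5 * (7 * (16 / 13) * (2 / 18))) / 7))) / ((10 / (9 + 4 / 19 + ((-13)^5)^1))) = -38211290 / 969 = -39433.74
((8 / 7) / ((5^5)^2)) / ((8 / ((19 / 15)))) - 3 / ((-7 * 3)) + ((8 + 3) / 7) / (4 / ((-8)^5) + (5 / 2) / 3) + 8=210574951560938 / 20996923828125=10.03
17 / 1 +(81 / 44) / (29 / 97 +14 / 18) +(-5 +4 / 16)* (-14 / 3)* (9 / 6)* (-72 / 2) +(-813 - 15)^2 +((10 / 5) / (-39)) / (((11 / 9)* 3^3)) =3311921350381 / 4839120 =684405.71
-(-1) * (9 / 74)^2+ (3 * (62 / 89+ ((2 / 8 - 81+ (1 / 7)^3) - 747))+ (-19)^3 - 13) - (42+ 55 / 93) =-36517493264825 / 3886606059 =-9395.73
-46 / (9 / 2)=-92 / 9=-10.22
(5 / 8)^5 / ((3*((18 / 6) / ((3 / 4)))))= 3125 / 393216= 0.01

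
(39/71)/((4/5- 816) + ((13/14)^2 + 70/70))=-38220/56592041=-0.00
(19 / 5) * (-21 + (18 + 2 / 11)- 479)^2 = 106742000 / 121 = 882165.29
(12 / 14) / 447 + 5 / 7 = 747 / 1043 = 0.72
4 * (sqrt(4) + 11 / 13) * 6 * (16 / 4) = 3552 / 13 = 273.23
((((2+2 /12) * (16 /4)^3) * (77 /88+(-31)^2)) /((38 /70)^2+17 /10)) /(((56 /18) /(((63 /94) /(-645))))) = -8169525 /365801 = -22.33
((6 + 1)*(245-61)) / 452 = 322 / 113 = 2.85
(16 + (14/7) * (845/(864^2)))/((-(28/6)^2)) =-853259/1161216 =-0.73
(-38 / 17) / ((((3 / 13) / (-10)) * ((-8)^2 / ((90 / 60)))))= 1235 / 544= 2.27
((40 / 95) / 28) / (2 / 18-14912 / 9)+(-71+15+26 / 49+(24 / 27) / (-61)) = -55.48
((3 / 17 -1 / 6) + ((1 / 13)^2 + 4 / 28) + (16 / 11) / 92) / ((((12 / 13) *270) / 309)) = 548353357 / 2536213680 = 0.22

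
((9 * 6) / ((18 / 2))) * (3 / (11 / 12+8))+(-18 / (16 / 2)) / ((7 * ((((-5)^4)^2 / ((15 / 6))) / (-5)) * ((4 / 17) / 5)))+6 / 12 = 2.52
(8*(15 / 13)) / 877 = 120 / 11401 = 0.01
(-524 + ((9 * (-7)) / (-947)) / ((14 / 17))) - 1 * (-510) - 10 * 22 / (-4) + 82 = 233115 / 1894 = 123.08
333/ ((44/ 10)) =1665/ 22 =75.68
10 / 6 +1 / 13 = 68 / 39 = 1.74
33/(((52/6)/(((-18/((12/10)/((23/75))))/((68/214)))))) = -243639/4420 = -55.12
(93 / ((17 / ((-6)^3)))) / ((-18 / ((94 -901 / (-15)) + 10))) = 10770.49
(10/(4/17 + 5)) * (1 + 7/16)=1955/712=2.75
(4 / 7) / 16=1 / 28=0.04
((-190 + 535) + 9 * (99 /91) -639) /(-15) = 8621 /455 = 18.95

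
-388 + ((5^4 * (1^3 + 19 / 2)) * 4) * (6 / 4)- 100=38887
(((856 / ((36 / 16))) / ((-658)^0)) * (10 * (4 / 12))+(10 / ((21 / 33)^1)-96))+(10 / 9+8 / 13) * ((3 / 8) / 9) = 3891673 / 3276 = 1187.93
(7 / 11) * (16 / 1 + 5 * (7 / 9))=1253 / 99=12.66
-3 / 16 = -0.19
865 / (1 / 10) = 8650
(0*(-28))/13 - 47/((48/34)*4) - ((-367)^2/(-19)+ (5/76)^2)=245384147/34656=7080.57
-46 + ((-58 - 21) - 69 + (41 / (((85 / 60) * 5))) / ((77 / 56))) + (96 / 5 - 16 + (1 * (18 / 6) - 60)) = -227757 / 935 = -243.59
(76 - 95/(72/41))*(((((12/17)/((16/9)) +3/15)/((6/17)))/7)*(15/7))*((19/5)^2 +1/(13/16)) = 232918169/1310400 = 177.75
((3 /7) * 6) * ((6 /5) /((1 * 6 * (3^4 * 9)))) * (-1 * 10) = -4 /567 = -0.01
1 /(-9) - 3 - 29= -289 /9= -32.11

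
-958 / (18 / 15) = -798.33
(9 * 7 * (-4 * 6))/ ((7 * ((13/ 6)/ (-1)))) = 1296/ 13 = 99.69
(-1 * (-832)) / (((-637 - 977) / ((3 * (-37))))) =15392 / 269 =57.22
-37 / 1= -37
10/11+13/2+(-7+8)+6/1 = 317/22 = 14.41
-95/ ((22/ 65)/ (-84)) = 259350/ 11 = 23577.27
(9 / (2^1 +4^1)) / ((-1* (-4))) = 3 / 8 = 0.38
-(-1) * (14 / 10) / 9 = 7 / 45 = 0.16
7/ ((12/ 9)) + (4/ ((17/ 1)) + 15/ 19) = 8107/ 1292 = 6.27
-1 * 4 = -4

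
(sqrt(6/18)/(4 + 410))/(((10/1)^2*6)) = sqrt(3)/745200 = 0.00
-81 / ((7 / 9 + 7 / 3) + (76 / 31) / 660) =-1242945 / 47797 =-26.00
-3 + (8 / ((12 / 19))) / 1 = 29 / 3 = 9.67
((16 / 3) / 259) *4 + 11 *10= 85534 / 777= 110.08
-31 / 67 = -0.46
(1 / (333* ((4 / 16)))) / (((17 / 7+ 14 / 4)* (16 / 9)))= 7 / 6142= 0.00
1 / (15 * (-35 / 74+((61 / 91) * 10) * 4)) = 6734 / 2660625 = 0.00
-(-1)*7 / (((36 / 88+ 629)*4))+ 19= 526263 / 27694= 19.00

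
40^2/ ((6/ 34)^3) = 7860800/ 27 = 291140.74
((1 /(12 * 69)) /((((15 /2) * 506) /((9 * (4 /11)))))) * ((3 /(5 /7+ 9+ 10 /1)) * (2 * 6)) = 14 /7361035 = 0.00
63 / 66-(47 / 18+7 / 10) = -2333 / 990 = -2.36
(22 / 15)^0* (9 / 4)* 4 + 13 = 22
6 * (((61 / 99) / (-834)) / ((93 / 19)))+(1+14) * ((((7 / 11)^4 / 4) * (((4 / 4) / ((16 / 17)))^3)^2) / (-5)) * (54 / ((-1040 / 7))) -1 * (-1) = 63211320658701449809 / 59442111741312368640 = 1.06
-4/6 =-2/3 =-0.67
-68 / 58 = -34 / 29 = -1.17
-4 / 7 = -0.57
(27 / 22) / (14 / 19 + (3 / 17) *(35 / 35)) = 1.34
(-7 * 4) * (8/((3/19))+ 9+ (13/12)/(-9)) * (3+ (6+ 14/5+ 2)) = -1035391/45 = -23008.69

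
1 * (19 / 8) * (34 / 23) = 323 / 92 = 3.51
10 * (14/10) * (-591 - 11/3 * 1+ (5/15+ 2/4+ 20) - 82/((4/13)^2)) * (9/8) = -725739/32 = -22679.34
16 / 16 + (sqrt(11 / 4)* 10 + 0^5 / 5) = 1 + 5* sqrt(11) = 17.58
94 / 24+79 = 995 / 12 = 82.92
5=5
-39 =-39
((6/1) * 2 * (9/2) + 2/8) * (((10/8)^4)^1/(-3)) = -135625/3072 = -44.15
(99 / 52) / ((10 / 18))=891 / 260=3.43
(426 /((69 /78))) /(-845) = -852 /1495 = -0.57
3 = 3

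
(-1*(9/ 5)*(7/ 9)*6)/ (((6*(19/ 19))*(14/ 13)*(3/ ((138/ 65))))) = -0.92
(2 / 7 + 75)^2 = 277729 / 49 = 5667.94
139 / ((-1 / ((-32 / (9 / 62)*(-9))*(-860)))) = 237167360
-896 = -896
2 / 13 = 0.15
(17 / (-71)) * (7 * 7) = -833 / 71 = -11.73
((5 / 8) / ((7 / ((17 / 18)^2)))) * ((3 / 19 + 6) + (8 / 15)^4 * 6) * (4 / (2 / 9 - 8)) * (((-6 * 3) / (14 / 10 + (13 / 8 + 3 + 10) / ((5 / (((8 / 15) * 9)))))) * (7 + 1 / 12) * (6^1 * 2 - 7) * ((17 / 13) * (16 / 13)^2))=22.25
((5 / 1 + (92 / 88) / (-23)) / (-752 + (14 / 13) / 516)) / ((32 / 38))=-3473067 / 443907376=-0.01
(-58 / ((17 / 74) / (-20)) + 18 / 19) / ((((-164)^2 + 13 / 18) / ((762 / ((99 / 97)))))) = 34449541464 / 245736139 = 140.19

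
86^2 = 7396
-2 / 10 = -1 / 5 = -0.20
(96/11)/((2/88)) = 384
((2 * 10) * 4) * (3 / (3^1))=80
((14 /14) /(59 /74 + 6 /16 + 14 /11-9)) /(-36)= 814 /192087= 0.00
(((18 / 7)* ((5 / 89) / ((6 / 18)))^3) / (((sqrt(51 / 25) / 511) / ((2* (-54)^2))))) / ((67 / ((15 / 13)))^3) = 145481973750000* sqrt(51) / 7919055858219103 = 0.13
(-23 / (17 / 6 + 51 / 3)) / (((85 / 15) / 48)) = -19872 / 2023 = -9.82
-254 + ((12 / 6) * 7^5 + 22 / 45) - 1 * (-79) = 1504777 / 45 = 33439.49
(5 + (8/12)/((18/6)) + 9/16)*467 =2701.47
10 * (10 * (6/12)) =50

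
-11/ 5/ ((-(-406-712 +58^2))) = 11/ 11230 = 0.00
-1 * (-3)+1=4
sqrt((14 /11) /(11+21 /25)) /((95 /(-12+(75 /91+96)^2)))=32.31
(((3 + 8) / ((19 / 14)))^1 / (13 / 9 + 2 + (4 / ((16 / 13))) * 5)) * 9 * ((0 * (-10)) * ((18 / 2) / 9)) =0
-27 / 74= -0.36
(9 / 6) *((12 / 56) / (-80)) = -9 / 2240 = -0.00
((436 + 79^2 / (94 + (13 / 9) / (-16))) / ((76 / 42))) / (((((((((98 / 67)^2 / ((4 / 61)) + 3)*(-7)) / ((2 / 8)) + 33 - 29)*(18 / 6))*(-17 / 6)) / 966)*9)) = 17187624522698 / 4870271410503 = 3.53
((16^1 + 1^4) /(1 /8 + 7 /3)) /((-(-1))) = 6.92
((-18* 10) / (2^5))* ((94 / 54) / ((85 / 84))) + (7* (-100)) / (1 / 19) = -452529 / 34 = -13309.68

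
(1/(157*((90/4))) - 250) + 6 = -1723858/7065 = -244.00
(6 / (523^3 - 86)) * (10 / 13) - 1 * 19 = -35334728447 / 1859722553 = -19.00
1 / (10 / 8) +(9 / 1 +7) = 84 / 5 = 16.80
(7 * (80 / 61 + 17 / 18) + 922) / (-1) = -1029695 / 1098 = -937.79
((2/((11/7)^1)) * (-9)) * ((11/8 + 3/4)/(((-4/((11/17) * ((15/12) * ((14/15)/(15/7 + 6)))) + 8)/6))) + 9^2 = 3226365/37888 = 85.16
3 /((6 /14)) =7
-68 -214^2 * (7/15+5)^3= -25250678428/3375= -7481682.50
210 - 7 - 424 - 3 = -224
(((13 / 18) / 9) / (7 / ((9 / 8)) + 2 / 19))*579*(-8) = -95342 / 1623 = -58.74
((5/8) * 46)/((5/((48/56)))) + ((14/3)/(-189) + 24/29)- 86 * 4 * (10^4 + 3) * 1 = -113161589867/32886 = -3441026.27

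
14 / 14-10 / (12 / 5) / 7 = 17 / 42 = 0.40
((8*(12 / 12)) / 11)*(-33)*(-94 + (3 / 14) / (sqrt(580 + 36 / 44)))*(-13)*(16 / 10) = -234624 / 5 + 3744*sqrt(70279) / 223615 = -46920.36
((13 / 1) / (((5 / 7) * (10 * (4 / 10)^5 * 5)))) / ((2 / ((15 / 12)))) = 11375 / 512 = 22.22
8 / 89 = 0.09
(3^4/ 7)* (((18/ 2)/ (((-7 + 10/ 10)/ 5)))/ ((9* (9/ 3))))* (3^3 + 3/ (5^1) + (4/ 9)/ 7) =-4357/ 49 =-88.92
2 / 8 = 1 / 4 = 0.25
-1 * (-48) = 48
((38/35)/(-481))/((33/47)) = -1786/555555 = -0.00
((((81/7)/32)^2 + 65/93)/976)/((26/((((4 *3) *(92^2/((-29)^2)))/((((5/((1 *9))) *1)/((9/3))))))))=55298248479/2593384568320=0.02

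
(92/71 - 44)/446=-1516/15833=-0.10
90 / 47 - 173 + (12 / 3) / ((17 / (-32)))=-142713 / 799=-178.61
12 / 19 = 0.63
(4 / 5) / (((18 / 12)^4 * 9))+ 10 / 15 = 2494 / 3645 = 0.68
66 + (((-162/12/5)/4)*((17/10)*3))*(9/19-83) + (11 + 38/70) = 1202452/3325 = 361.64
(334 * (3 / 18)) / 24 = 167 / 72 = 2.32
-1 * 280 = -280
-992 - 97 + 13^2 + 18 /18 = -919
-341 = -341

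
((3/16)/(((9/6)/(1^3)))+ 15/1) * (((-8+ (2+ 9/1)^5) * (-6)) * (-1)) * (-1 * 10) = -292293045/2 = -146146522.50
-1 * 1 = -1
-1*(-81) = 81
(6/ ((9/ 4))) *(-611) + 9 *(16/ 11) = -53336/ 33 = -1616.24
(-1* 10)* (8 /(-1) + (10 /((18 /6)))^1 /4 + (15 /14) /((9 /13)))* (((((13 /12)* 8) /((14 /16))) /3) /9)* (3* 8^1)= 1963520 /3969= 494.71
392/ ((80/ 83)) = 406.70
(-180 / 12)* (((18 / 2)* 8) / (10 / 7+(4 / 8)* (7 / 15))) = -226800 / 349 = -649.86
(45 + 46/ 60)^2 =1885129/ 900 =2094.59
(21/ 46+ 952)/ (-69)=-43813/ 3174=-13.80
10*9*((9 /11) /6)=135 /11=12.27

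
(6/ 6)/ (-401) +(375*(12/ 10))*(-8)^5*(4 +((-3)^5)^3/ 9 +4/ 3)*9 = 84844596643430399/ 401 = 211582535270400.00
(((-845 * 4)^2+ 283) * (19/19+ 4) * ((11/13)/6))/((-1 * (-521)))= 628357565/40638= 15462.32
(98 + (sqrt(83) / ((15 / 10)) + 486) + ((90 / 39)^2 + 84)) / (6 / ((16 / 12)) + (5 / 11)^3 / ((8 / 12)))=146.39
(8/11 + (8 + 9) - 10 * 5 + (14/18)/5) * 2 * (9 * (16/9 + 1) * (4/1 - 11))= 1112860/99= 11241.01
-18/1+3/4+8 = -9.25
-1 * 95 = -95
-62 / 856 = -31 / 428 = -0.07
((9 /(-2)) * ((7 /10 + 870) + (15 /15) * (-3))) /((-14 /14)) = 78093 /20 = 3904.65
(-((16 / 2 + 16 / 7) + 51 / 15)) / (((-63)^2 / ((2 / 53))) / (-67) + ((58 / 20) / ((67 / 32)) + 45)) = 64186 / 7144949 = 0.01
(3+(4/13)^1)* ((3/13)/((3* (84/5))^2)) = 1075/3577392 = 0.00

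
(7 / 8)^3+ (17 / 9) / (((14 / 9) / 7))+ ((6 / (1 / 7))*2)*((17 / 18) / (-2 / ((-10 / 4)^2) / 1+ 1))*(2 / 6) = 221455 / 4608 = 48.06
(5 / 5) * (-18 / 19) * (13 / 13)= -18 / 19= -0.95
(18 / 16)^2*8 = 81 / 8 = 10.12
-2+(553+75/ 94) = 51869/ 94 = 551.80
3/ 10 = 0.30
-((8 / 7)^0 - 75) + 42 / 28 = 75.50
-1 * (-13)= 13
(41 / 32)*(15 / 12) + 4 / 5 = 1537 / 640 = 2.40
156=156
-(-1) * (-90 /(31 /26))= -75.48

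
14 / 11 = 1.27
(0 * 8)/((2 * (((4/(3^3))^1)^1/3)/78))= 0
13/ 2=6.50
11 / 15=0.73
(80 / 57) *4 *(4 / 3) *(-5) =-37.43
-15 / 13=-1.15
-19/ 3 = -6.33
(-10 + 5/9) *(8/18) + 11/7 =-1489/567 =-2.63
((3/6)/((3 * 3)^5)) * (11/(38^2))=11/170533512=0.00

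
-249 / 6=-83 / 2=-41.50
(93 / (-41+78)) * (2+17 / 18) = 1643 / 222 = 7.40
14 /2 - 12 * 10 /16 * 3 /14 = 151 /28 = 5.39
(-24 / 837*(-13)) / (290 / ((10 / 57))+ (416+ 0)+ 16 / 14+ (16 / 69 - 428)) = 0.00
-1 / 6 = -0.17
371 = 371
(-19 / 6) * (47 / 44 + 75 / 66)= -1843 / 264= -6.98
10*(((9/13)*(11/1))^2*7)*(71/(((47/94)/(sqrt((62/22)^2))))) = 274552740/169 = 1624572.43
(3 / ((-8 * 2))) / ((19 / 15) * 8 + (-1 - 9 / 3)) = -45 / 1472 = -0.03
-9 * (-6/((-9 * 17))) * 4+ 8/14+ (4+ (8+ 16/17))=1440/119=12.10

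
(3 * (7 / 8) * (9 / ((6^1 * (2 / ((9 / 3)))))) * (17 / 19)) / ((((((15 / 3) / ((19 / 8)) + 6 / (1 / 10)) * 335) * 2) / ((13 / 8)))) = 41769 / 202393600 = 0.00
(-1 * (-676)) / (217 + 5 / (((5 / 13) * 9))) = 3.09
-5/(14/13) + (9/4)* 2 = -1/7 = -0.14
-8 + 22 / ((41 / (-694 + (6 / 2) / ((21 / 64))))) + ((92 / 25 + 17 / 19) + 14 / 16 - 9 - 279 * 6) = -2239039517 / 1090600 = -2053.03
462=462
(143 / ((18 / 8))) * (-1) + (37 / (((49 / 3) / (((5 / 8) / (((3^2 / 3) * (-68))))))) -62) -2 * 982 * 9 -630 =-4421805569 / 239904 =-18431.56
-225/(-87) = 75/29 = 2.59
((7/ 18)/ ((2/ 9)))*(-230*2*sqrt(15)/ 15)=-161*sqrt(15)/ 3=-207.85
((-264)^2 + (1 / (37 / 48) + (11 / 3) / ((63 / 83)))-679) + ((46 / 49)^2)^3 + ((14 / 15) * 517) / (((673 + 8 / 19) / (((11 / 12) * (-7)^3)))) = 4508142048096167732371 / 65526729802614150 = 68798.52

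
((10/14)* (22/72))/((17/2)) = 55/2142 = 0.03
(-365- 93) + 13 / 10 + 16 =-4407 / 10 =-440.70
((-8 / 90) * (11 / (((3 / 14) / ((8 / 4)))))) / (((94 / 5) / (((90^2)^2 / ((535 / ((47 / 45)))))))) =-62175.70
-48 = -48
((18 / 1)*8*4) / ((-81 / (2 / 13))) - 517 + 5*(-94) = -115607 / 117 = -988.09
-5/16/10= -1/32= -0.03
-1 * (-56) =56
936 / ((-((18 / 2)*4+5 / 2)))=-1872 / 77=-24.31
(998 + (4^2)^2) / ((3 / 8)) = 3344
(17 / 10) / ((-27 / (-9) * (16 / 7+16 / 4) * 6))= 119 / 7920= 0.02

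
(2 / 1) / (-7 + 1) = -1 / 3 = -0.33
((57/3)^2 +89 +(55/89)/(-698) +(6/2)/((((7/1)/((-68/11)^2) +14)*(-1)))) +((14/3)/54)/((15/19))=82482606893249/183336620670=449.90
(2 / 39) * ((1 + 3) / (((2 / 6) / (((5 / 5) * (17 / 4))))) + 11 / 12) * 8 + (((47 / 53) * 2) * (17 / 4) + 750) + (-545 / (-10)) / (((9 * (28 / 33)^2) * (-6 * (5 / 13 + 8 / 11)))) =15121005329 / 19446336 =777.58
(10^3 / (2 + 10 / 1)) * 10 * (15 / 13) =12500 / 13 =961.54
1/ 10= 0.10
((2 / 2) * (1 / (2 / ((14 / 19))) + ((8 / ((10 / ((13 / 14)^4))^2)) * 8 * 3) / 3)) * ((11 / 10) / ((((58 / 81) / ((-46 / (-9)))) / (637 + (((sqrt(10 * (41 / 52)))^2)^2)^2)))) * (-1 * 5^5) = -3705265355653615623578775 / 46449312373714432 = -79770079.82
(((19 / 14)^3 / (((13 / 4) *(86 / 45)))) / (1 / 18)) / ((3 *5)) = 185193 / 383474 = 0.48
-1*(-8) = 8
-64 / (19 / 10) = -640 / 19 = -33.68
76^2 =5776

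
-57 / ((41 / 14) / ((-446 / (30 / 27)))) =1601586 / 205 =7812.61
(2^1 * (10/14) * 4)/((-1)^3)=-40/7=-5.71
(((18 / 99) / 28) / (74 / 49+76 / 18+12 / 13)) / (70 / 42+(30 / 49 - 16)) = -120393 / 1693134344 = -0.00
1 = 1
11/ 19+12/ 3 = 87/ 19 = 4.58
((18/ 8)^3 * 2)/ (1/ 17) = 12393/ 32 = 387.28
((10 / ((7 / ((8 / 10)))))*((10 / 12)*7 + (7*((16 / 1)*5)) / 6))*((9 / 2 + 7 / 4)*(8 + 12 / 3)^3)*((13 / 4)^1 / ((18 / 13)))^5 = 292949295179125 / 3359232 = 87207223.31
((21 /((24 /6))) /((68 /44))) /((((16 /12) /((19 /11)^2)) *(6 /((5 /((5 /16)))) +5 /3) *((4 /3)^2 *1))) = 87723 /41888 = 2.09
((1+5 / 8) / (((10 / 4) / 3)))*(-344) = -3354 / 5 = -670.80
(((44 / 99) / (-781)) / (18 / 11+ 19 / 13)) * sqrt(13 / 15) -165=-165.00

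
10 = 10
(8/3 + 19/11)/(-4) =-145/132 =-1.10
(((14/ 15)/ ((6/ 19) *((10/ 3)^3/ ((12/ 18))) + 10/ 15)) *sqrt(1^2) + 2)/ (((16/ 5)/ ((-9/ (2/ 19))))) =-303411/ 5536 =-54.81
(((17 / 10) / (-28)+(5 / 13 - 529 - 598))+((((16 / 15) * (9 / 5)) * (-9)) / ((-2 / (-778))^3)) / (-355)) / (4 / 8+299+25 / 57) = 1054794797772693 / 110460486500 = 9549.07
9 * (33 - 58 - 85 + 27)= -747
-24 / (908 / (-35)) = 210 / 227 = 0.93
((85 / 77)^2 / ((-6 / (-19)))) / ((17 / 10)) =40375 / 17787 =2.27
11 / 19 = 0.58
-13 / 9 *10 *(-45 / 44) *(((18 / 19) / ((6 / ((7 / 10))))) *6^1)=4095 / 418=9.80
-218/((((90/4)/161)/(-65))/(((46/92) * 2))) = 912548/9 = 101394.22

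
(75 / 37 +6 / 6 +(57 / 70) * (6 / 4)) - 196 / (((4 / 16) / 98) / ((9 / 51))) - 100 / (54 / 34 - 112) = -2240228415197 / 165288620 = -13553.43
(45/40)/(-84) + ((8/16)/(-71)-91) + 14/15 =-21491179/238560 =-90.09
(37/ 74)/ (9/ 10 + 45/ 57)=95/ 321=0.30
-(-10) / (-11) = -10 / 11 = -0.91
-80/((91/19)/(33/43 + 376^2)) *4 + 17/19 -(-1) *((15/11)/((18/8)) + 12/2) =-23174868481321/2453451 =-9445824.87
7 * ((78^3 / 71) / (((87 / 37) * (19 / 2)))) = 2094.51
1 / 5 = 0.20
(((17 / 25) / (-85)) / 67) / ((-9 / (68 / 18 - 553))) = -4943 / 678375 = -0.01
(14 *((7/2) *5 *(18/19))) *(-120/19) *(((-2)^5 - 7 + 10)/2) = 7673400/361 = 21255.96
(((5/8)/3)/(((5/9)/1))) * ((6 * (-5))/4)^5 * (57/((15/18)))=-77911875/128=-608686.52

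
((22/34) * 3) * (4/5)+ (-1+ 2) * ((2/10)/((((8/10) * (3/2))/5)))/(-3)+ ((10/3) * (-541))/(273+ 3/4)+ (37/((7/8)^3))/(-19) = -1994210863/242627910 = -8.22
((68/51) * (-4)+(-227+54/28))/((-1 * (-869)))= -9677/36498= -0.27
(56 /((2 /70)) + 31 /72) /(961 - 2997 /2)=-141151 /38700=-3.65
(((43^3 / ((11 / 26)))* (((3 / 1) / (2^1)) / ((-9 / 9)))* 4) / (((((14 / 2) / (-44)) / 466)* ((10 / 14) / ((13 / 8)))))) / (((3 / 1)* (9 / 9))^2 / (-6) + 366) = 25045977112 / 1215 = 20613972.93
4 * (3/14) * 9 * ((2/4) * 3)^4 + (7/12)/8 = 26293/672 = 39.13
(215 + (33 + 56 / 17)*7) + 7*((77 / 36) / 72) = 469.27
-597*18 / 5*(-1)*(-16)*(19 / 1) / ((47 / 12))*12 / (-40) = 58802112 / 1175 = 50044.35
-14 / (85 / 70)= -196 / 17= -11.53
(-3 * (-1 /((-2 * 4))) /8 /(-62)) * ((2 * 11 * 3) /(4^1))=99 /7936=0.01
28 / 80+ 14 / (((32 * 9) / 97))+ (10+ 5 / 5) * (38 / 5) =63839 / 720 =88.67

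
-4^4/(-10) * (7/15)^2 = 6272/1125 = 5.58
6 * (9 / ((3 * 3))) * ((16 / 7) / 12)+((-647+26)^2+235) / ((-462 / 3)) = -27550 / 11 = -2504.55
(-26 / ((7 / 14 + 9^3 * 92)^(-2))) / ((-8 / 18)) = 2105149967973 / 8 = 263143745996.62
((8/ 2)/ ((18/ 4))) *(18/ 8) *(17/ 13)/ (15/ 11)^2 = 4114/ 2925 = 1.41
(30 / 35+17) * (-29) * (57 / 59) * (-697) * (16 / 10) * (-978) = -225358779600 / 413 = -545662904.60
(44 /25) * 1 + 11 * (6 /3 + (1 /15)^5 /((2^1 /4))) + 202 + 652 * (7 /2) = 1904330272 /759375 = 2507.76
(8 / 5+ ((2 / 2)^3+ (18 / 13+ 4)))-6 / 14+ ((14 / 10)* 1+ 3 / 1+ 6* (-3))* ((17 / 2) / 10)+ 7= 3.00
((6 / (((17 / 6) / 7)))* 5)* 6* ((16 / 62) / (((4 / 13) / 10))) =1965600 / 527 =3729.79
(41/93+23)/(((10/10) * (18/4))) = 4360/837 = 5.21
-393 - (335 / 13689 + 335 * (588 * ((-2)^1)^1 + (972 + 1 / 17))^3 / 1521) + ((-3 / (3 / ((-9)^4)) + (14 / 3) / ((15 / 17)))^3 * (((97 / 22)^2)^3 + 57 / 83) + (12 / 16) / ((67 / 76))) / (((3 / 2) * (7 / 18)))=-19750783239298023123263975214061521139 / 5565533224727490814800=-3548767466079603.69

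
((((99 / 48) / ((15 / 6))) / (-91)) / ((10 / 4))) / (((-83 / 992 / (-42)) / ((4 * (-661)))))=129830976 / 26975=4813.01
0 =0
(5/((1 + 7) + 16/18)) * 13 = 117/16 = 7.31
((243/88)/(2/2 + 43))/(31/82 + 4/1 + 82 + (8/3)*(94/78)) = 1165671/1664075248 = 0.00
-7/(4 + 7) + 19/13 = 0.83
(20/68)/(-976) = -5/16592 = -0.00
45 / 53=0.85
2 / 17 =0.12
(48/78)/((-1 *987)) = -8/12831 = -0.00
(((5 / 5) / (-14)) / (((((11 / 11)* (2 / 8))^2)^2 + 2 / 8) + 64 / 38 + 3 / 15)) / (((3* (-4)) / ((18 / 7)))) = 6080 / 849317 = 0.01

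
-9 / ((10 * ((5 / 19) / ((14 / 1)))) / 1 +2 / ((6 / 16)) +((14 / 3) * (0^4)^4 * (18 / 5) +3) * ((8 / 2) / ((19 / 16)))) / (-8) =3591 / 49880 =0.07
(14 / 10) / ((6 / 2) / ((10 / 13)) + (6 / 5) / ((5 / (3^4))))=70 / 1167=0.06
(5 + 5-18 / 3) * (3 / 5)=12 / 5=2.40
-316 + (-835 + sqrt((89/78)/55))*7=-6161 + 7*sqrt(381810)/4290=-6159.99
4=4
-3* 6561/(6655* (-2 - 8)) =19683/66550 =0.30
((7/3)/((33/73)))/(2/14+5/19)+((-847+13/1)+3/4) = -8773183/10692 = -820.54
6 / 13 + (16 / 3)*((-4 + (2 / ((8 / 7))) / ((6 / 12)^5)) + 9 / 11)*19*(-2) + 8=-4588594 / 429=-10696.02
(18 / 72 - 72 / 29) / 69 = -259 / 8004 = -0.03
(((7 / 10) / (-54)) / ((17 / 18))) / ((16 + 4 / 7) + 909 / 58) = -1421 / 3338205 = -0.00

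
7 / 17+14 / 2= 126 / 17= 7.41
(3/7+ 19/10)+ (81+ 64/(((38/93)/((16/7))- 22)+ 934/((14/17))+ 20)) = 83.39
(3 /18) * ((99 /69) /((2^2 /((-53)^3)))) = -1637647 /184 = -8900.26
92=92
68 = 68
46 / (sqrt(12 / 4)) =26.56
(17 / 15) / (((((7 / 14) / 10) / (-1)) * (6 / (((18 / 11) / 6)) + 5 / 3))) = -68 / 71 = -0.96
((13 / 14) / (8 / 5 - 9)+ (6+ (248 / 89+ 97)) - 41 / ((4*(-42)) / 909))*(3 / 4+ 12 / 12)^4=20715031897 / 6744064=3071.59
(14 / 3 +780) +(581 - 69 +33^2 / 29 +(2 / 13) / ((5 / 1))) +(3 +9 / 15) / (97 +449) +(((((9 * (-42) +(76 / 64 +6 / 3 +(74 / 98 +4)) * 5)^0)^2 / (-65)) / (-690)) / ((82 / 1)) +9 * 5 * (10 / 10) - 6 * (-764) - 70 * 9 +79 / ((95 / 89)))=25567157144979 / 4728296300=5407.27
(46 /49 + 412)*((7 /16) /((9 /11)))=220.81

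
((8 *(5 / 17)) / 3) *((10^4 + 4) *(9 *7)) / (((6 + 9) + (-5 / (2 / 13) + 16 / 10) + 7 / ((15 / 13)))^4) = 10890754560 / 205995137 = 52.87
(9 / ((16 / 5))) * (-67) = -3015 / 16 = -188.44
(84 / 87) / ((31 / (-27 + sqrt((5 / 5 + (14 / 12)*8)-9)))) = -756 / 899 + 56*sqrt(3) / 2697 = -0.80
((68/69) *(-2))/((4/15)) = -170/23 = -7.39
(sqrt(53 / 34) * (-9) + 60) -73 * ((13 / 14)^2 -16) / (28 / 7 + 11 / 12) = 823233 / 2891 -9 * sqrt(1802) / 34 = 273.52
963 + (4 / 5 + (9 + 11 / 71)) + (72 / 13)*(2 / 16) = 4493382 / 4615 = 973.65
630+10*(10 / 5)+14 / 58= 18857 / 29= 650.24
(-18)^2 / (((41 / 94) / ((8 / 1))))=243648 / 41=5942.63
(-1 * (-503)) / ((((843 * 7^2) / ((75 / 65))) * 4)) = 2515 / 715988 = 0.00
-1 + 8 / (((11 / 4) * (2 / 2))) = 21 / 11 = 1.91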